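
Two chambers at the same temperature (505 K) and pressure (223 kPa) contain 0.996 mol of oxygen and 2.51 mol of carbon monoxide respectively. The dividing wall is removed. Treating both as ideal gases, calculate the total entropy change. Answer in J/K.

Mole fractions: x_A = 0.996/3.51 = 0.284, x_B = 0.716.
ΔS_mix = −R(n_A ln x_A + n_B ln x_B) = −8.314 × (0.996 ln 0.284 + 2.51 ln 0.716) = 17.4 J/K.

ΔS_mix = 17.4 J/K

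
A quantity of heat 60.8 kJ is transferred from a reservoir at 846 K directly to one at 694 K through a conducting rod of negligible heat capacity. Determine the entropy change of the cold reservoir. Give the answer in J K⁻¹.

ΔS_cold = 87.6 J/K

The cold reservoir gains heat Q, so ΔS_cold = +Q/T_C = 60800/694 = 87.6 J/K.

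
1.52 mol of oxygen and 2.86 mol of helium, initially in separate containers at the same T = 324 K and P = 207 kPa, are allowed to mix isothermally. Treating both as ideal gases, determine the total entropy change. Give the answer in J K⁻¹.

ΔS_mix = 23.5 J/K

Mole fractions: x_A = 1.52/4.38 = 0.347, x_B = 0.653.
ΔS_mix = −R(n_A ln x_A + n_B ln x_B) = −8.314 × (1.52 ln 0.347 + 2.86 ln 0.653) = 23.5 J/K.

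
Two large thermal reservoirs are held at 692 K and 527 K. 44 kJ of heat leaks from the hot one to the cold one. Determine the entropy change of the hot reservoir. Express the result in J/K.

ΔS_hot = -63.6 J/K

The hot reservoir loses heat Q, so ΔS_hot = −Q/T_H = −44000/692 = -63.6 J/K.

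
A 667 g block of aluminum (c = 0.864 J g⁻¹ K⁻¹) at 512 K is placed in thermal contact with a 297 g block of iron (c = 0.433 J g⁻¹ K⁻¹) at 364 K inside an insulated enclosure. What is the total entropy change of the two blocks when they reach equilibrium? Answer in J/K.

Energy balance: T_f = (m₁c₁T₁ + m₂c₂T₂)/(m₁c₁ + m₂c₂) = 485 K.
ΔS₁ = m₁c₁ ln(T_f/T₁) = 576.288 × ln(485/512) = -31.22 J/K.
ΔS₂ = m₂c₂ ln(T_f/T₂) = 128.601 × ln(485/364) = 36.91 J/K.
ΔS_total = -31.22 + 36.91 = 5.69 J/K.

ΔS_total = 5.69 J/K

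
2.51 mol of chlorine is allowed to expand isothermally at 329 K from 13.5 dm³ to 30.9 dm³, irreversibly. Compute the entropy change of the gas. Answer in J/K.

Entropy is a state function, so ΔS_gas depends only on the end states.
For an isothermal ideal gas ΔS_gas = nR ln(V₂/V₁) = 2.51 × 8.314 × ln(30.9/13.5) = 17.3 J/K.

ΔS_gas = 17.3 J/K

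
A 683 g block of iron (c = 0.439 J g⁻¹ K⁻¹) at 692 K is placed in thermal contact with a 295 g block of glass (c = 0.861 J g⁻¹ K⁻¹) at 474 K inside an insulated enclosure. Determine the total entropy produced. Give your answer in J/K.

ΔS_total = 9.69 J/K

Energy balance: T_f = (m₁c₁T₁ + m₂c₂T₂)/(m₁c₁ + m₂c₂) = 592.02 K.
ΔS₁ = m₁c₁ ln(T_f/T₁) = 299.837 × ln(592.02/692) = -46.787 J/K.
ΔS₂ = m₂c₂ ln(T_f/T₂) = 253.995 × ln(592.02/474) = 56.472 J/K.
ΔS_total = -46.787 + 56.472 = 9.69 J/K.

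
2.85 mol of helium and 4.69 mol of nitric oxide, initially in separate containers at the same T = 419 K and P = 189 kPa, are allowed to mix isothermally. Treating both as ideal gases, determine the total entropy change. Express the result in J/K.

ΔS_mix = 41.6 J/K

Mole fractions: x_A = 2.85/7.54 = 0.378, x_B = 0.622.
ΔS_mix = −R(n_A ln x_A + n_B ln x_B) = −8.314 × (2.85 ln 0.378 + 4.69 ln 0.622) = 41.6 J/K.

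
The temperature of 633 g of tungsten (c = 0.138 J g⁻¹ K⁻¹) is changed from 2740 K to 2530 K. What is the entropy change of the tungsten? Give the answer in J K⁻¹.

ΔS = ∫dQ_rev/T = m c ln(T₂/T₁) = 633 × 0.138 × ln(2530/2740) = -6.97 J/K.

ΔS = -6.97 J/K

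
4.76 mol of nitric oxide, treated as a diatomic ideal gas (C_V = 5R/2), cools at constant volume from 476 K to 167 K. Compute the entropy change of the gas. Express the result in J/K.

ΔS = -104 J/K

At constant volume, ΔS = nC_V ln(T₂/T₁) with C_V = 5R/2 = 20.79 J mol⁻¹ K⁻¹.
ΔS = 4.76 × 20.79 × ln(167/476) = -104 J/K.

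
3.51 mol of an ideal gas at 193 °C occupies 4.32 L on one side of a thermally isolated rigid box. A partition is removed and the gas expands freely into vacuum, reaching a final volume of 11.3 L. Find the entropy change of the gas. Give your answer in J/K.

For an ideal gas in free expansion Q = 0 and W = 0, so T is unchanged.
Entropy is a state function; using a reversible isothermal path, ΔS_gas = nR ln(V₂/V₁) = 3.51 × 8.314 × ln(11.3/4.32) = 28.1 J/K.

ΔS_gas = 28.1 J/K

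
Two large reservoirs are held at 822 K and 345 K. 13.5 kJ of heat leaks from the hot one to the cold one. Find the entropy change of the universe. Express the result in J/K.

ΔS_total = 22.7 J/K

ΔS_hot = −Q/T_H = −13500/822 = -16.42 J/K and ΔS_cold = +Q/T_C = 13500/345 = 39.13 J/K.
ΔS_total = -16.42 + 39.13 = 22.7 J/K, positive as the second law requires.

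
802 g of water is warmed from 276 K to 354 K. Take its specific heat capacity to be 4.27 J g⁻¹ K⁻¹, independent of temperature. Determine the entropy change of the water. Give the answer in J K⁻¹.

ΔS = 852 J/K

ΔS = ∫dQ_rev/T = m c ln(T₂/T₁) = 802 × 4.27 × ln(354/276) = 852 J/K.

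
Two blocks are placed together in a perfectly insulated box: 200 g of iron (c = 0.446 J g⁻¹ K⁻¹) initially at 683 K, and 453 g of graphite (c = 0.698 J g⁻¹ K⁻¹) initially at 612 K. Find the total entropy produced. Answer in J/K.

ΔS_total = 0.428 J/K

Energy balance: T_f = (m₁c₁T₁ + m₂c₂T₂)/(m₁c₁ + m₂c₂) = 627.62 K.
ΔS₁ = m₁c₁ ln(T_f/T₁) = 89.2 × ln(627.62/683) = -7.542 J/K.
ΔS₂ = m₂c₂ ln(T_f/T₂) = 316.194 × ln(627.62/612) = 7.97 J/K.
ΔS_total = -7.542 + 7.97 = 0.428 J/K.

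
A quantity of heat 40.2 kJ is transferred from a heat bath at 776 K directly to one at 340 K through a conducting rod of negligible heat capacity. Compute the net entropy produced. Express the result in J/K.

ΔS_total = 66.4 J/K

ΔS_hot = −Q/T_H = −40200/776 = -51.8 J/K and ΔS_cold = +Q/T_C = 40200/340 = 118.2 J/K.
ΔS_total = -51.8 + 118.2 = 66.4 J/K, positive as the second law requires.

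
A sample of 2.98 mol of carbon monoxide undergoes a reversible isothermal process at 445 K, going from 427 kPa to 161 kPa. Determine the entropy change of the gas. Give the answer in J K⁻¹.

For an isothermal ideal gas ΔS_gas = nR ln(P₁/P₂) = 2.98 × 8.314 × ln(427/161) = 24.2 J/K.

ΔS_gas = 24.2 J/K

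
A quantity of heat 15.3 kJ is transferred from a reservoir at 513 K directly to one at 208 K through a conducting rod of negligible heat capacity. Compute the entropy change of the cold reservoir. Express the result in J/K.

ΔS_cold = 73.6 J/K

The cold reservoir gains heat Q, so ΔS_cold = +Q/T_C = 15300/208 = 73.6 J/K.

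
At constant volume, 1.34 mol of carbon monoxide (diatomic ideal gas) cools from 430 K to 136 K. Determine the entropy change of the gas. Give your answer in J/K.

At constant volume, ΔS = nC_V ln(T₂/T₁) with C_V = 5R/2 = 20.79 J mol⁻¹ K⁻¹.
ΔS = 1.34 × 20.79 × ln(136/430) = -32.1 J/K.

ΔS = -32.1 J/K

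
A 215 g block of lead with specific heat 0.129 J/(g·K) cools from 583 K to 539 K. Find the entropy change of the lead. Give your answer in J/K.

ΔS = ∫dQ_rev/T = m c ln(T₂/T₁) = 215 × 0.129 × ln(539/583) = -2.18 J/K.

ΔS = -2.18 J/K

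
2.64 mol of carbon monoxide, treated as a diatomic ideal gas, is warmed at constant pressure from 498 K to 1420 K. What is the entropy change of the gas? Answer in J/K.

ΔS = 80.5 J/K

At constant pressure, ΔS = nC_p ln(T₂/T₁) with C_p = 7R/2 = 29.1 J mol⁻¹ K⁻¹.
ΔS = 2.64 × 29.1 × ln(1420/498) = 80.5 J/K.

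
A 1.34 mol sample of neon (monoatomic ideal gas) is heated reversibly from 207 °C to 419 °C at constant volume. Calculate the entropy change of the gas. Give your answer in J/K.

ΔS = 6.11 J/K

In kelvin: T₁ = 480.15 K, T₂ = 692.15 K. At constant volume, ΔS = nC_V ln(T₂/T₁) with C_V = 3R/2 = 12.47 J mol⁻¹ K⁻¹.
ΔS = 1.34 × 12.47 × ln(692.15/480.15) = 6.11 J/K.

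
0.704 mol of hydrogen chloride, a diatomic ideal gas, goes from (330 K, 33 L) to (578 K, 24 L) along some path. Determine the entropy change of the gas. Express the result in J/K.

ΔS = 6.34 J/K

Entropy is a state function: ΔS = nC_V ln(T₂/T₁) + nR ln(V₂/V₁), with C_V = 5R/2 = 20.79 J mol⁻¹ K⁻¹ for a diatomic ideal gas.
ΔS = 0.704 × [20.79 × ln(578/330) + 8.314 × ln(24/33)] = 6.34 J/K.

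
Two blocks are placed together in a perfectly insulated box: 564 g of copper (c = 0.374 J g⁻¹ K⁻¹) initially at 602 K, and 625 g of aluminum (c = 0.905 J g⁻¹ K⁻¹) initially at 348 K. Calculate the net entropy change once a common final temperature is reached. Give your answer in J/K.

Energy balance: T_f = (m₁c₁T₁ + m₂c₂T₂)/(m₁c₁ + m₂c₂) = 416.99 K.
ΔS₁ = m₁c₁ ln(T_f/T₁) = 210.936 × ln(416.99/602) = -77.4529 J/K.
ΔS₂ = m₂c₂ ln(T_f/T₂) = 565.625 × ln(416.99/348) = 102.304 J/K.
ΔS_total = -77.4529 + 102.304 = 24.9 J/K.

ΔS_total = 24.9 J/K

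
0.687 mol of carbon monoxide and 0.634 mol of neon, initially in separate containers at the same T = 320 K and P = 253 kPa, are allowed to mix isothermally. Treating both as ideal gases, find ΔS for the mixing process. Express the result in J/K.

ΔS_mix = 7.6 J/K

Mole fractions: x_A = 0.687/1.32 = 0.52, x_B = 0.48.
ΔS_mix = −R(n_A ln x_A + n_B ln x_B) = −8.314 × (0.687 ln 0.52 + 0.634 ln 0.48) = 7.6 J/K.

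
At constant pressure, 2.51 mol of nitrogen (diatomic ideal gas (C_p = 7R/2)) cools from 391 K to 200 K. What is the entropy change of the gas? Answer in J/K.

At constant pressure, ΔS = nC_p ln(T₂/T₁) with C_p = 7R/2 = 29.1 J mol⁻¹ K⁻¹.
ΔS = 2.51 × 29.1 × ln(200/391) = -49 J/K.

ΔS = -49 J/K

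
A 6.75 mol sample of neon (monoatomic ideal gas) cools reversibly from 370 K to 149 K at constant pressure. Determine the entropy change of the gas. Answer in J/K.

ΔS = -128 J/K

At constant pressure, ΔS = nC_p ln(T₂/T₁) with C_p = 5R/2 = 20.79 J mol⁻¹ K⁻¹.
ΔS = 6.75 × 20.79 × ln(149/370) = -128 J/K.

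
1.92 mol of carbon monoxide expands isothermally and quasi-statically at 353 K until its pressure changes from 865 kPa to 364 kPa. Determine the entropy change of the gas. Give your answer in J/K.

For an isothermal ideal gas ΔS_gas = nR ln(P₁/P₂) = 1.92 × 8.314 × ln(865/364) = 13.8 J/K.

ΔS_gas = 13.8 J/K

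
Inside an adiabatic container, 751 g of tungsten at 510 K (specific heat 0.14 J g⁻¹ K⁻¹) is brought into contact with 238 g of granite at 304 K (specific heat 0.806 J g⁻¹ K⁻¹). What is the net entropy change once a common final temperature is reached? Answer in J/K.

ΔS_total = 9.46 J/K

Energy balance: T_f = (m₁c₁T₁ + m₂c₂T₂)/(m₁c₁ + m₂c₂) = 376.93 K.
ΔS₁ = m₁c₁ ln(T_f/T₁) = 105.14 × ln(376.93/510) = -31.79 J/K.
ΔS₂ = m₂c₂ ln(T_f/T₂) = 191.828 × ln(376.93/304) = 41.25 J/K.
ΔS_total = -31.79 + 41.25 = 9.46 J/K.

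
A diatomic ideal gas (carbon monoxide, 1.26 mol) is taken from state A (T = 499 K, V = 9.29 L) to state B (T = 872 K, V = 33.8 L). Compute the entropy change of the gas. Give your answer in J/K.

Entropy is a state function: ΔS = nC_V ln(T₂/T₁) + nR ln(V₂/V₁), with C_V = 5R/2 = 20.79 J mol⁻¹ K⁻¹ for a diatomic ideal gas.
ΔS = 1.26 × [20.79 × ln(872/499) + 8.314 × ln(33.8/9.29)] = 28.1 J/K.

ΔS = 28.1 J/K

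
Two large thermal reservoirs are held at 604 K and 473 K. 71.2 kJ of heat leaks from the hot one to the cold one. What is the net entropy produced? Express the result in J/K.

ΔS_total = 32.6 J/K

ΔS_hot = −Q/T_H = −71200/604 = -117.9 J/K and ΔS_cold = +Q/T_C = 71200/473 = 150.5 J/K.
ΔS_total = -117.9 + 150.5 = 32.6 J/K, positive as the second law requires.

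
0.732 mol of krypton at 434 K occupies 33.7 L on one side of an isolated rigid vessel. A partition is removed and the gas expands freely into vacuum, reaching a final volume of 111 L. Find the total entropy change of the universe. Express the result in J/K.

No heat is exchanged and no work is done, so the ideal-gas temperature stays constant.
Entropy is a state function; using a reversible isothermal path, ΔS_gas = nR ln(V₂/V₁) = 0.732 × 8.314 × ln(111/33.7) = 7.25 J/K.
The insulated surroundings exchange no heat, so ΔS_surr = 0 and ΔS_universe = ΔS_gas.

ΔS_universe = 7.25 J/K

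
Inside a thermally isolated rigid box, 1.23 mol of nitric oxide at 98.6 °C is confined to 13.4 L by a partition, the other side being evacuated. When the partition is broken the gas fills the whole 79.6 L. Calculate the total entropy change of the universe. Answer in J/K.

For an ideal gas in free expansion Q = 0 and W = 0, so T is unchanged.
Entropy is a state function; using a reversible isothermal path, ΔS_gas = nR ln(V₂/V₁) = 1.23 × 8.314 × ln(79.6/13.4) = 18.2 J/K.
The insulated surroundings exchange no heat, so ΔS_surr = 0 and ΔS_universe = ΔS_gas.

ΔS_universe = 18.2 J/K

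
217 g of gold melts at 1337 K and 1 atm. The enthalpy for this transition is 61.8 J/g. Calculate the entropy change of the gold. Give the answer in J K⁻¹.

ΔS = 10 J/K

Heat absorbed by the substance: Q = mL = 217 × 61.8 = 13410.6 J.
At constant T, ΔS = Q_rev/T = 13410.6 / 1337 = 10 J/K.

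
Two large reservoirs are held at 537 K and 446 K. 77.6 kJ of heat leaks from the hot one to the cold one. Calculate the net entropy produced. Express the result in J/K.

ΔS_hot = −Q/T_H = −77600/537 = -144.5 J/K and ΔS_cold = +Q/T_C = 77600/446 = 174 J/K.
ΔS_total = -144.5 + 174 = 29.5 J/K, positive as the second law requires.

ΔS_total = 29.5 J/K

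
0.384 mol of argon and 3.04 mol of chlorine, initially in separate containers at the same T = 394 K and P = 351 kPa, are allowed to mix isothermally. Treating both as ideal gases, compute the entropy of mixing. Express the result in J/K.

Mole fractions: x_A = 0.384/3.42 = 0.112, x_B = 0.888.
ΔS_mix = −R(n_A ln x_A + n_B ln x_B) = −8.314 × (0.384 ln 0.112 + 3.04 ln 0.888) = 9.99 J/K.

ΔS_mix = 9.99 J/K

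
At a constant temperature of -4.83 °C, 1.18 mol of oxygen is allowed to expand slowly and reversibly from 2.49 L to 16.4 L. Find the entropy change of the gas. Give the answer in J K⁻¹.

For an isothermal ideal gas ΔS_gas = nR ln(V₂/V₁) = 1.18 × 8.314 × ln(16.4/2.49) = 18.5 J/K.

ΔS_gas = 18.5 J/K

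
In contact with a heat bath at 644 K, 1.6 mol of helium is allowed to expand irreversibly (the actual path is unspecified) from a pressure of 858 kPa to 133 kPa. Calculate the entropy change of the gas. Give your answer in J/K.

Entropy is a state function, so ΔS_gas depends only on the end states.
For an isothermal ideal gas ΔS_gas = nR ln(P₁/P₂) = 1.6 × 8.314 × ln(858/133) = 24.8 J/K.

ΔS_gas = 24.8 J/K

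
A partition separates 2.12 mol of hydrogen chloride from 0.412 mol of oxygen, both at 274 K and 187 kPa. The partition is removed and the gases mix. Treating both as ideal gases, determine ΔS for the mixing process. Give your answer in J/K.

ΔS_mix = 9.35 J/K

Mole fractions: x_A = 2.12/2.53 = 0.837, x_B = 0.163.
ΔS_mix = −R(n_A ln x_A + n_B ln x_B) = −8.314 × (2.12 ln 0.837 + 0.412 ln 0.163) = 9.35 J/K.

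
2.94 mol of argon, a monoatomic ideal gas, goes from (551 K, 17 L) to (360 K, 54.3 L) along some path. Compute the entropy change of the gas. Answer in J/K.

Entropy is a state function: ΔS = nC_V ln(T₂/T₁) + nR ln(V₂/V₁), with C_V = 3R/2 = 12.47 J mol⁻¹ K⁻¹ for a monoatomic ideal gas.
ΔS = 2.94 × [12.47 × ln(360/551) + 8.314 × ln(54.3/17)] = 12.8 J/K.

ΔS = 12.8 J/K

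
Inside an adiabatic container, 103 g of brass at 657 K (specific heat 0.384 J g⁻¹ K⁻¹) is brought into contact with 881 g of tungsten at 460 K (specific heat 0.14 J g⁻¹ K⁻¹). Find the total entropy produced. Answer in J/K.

ΔS_total = 2.02 J/K

Energy balance: T_f = (m₁c₁T₁ + m₂c₂T₂)/(m₁c₁ + m₂c₂) = 507.83 K.
ΔS₁ = m₁c₁ ln(T_f/T₁) = 39.552 × ln(507.83/657) = -10.186 J/K.
ΔS₂ = m₂c₂ ln(T_f/T₂) = 123.34 × ln(507.83/460) = 12.202 J/K.
ΔS_total = -10.186 + 12.202 = 2.02 J/K.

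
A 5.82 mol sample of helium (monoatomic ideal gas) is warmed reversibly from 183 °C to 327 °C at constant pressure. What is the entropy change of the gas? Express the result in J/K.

ΔS = 33.2 J/K

In kelvin: T₁ = 456.15 K, T₂ = 600.15 K. At constant pressure, ΔS = nC_p ln(T₂/T₁) with C_p = 5R/2 = 20.79 J mol⁻¹ K⁻¹.
ΔS = 5.82 × 20.79 × ln(600.15/456.15) = 33.2 J/K.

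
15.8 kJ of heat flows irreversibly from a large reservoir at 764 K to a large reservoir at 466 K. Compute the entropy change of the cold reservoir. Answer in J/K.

The cold reservoir gains heat Q, so ΔS_cold = +Q/T_C = 15800/466 = 33.9 J/K.

ΔS_cold = 33.9 J/K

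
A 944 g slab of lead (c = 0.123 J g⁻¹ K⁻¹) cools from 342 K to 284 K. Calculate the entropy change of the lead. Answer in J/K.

ΔS = -21.6 J/K

ΔS = ∫dQ_rev/T = m c ln(T₂/T₁) = 944 × 0.123 × ln(284/342) = -21.6 J/K.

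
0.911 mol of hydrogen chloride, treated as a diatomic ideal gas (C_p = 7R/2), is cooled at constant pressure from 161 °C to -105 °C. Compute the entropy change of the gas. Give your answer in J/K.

In kelvin: T₁ = 434.15 K, T₂ = 168.15 K. At constant pressure, ΔS = nC_p ln(T₂/T₁) with C_p = 7R/2 = 29.1 J mol⁻¹ K⁻¹.
ΔS = 0.911 × 29.1 × ln(168.15/434.15) = -25.1 J/K.

ΔS = -25.1 J/K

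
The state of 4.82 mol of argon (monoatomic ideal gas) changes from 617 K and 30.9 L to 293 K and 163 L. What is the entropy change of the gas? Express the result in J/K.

ΔS = 21.9 J/K

Entropy is a state function: ΔS = nC_V ln(T₂/T₁) + nR ln(V₂/V₁), with C_V = 3R/2 = 12.47 J mol⁻¹ K⁻¹ for a monoatomic ideal gas.
ΔS = 4.82 × [12.47 × ln(293/617) + 8.314 × ln(163/30.9)] = 21.9 J/K.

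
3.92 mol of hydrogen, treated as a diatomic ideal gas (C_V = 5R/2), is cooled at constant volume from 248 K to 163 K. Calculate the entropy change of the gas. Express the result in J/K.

At constant volume, ΔS = nC_V ln(T₂/T₁) with C_V = 5R/2 = 20.79 J mol⁻¹ K⁻¹.
ΔS = 3.92 × 20.79 × ln(163/248) = -34.2 J/K.

ΔS = -34.2 J/K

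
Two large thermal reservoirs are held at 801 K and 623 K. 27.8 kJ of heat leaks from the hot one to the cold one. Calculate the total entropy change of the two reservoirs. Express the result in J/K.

ΔS_total = 9.92 J/K

ΔS_hot = −Q/T_H = −27800/801 = -34.707 J/K and ΔS_cold = +Q/T_C = 27800/623 = 44.623 J/K.
ΔS_total = -34.707 + 44.623 = 9.92 J/K, positive as the second law requires.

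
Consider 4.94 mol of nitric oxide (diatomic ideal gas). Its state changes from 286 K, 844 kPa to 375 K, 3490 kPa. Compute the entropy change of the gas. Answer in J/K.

ΔS = -19.4 J/K

ΔS = nC_p ln(T₂/T₁) − nR ln(P₂/P₁), with C_p = 7R/2 = 29.1 J mol⁻¹ K⁻¹ for a diatomic ideal gas.
ΔS = 4.94 × [29.1 × ln(375/286) − 8.314 × ln(3490/844)] = -19.4 J/K.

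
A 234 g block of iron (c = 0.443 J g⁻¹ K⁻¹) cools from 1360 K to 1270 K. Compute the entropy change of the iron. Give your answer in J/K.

ΔS = -7.1 J/K

ΔS = ∫dQ_rev/T = m c ln(T₂/T₁) = 234 × 0.443 × ln(1270/1360) = -7.1 J/K.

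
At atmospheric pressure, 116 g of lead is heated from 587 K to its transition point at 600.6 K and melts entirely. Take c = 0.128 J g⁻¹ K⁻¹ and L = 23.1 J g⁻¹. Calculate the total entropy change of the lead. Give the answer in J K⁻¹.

ΔS = 4.8 J/K

Warming step: ΔS₁ = m c ln(T_tr/T_i) = 116 × 0.128 × ln(600.6/587) = 0.3401 J/K.
Phase change: ΔS₂ = +mL/T_tr = 116 × 23.1 / 600.6 = 4.462 J/K.
ΔS_total = (0.3401) + (4.462) = 4.8 J/K.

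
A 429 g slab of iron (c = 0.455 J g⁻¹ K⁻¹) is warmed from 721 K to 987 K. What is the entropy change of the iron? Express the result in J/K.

ΔS = ∫dQ_rev/T = m c ln(T₂/T₁) = 429 × 0.455 × ln(987/721) = 61.3 J/K.

ΔS = 61.3 J/K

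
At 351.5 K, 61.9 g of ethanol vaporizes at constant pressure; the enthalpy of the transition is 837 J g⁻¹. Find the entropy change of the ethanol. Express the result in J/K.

ΔS = 147 J/K

Heat absorbed by the substance: Q = mL = 61.9 × 837 = 51810.3 J.
At constant T, ΔS = Q_rev/T = 51810.3 / 351.5 = 147 J/K.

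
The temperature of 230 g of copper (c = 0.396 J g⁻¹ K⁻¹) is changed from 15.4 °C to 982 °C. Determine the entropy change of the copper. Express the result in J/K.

ΔS = 134 J/K

In kelvin: T₁ = 288.55 K, T₂ = 1255.15 K. ΔS = ∫dQ_rev/T = m c ln(T₂/T₁) = 230 × 0.396 × ln(1255.15/288.55) = 134 J/K.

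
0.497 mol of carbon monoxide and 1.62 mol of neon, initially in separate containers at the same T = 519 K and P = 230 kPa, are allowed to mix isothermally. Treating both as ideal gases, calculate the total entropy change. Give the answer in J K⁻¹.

ΔS_mix = 9.59 J/K

Mole fractions: x_A = 0.497/2.12 = 0.235, x_B = 0.765.
ΔS_mix = −R(n_A ln x_A + n_B ln x_B) = −8.314 × (0.497 ln 0.235 + 1.62 ln 0.765) = 9.59 J/K.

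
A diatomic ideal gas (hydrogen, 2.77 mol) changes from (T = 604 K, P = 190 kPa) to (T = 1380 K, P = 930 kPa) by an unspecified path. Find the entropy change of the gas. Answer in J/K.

ΔS = 30 J/K

ΔS = nC_p ln(T₂/T₁) − nR ln(P₂/P₁), with C_p = 7R/2 = 29.1 J mol⁻¹ K⁻¹ for a diatomic ideal gas.
ΔS = 2.77 × [29.1 × ln(1380/604) − 8.314 × ln(930/190)] = 30 J/K.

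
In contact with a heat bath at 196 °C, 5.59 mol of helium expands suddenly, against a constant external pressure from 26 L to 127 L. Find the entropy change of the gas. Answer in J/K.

ΔS_gas = 73.7 J/K

Entropy is a state function, so ΔS_gas depends only on the end states.
For an isothermal ideal gas ΔS_gas = nR ln(V₂/V₁) = 5.59 × 8.314 × ln(127/26) = 73.7 J/K.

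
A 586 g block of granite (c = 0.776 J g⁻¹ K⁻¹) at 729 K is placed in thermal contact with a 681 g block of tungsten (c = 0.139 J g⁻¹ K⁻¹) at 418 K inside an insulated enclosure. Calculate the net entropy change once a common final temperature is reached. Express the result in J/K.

ΔS_total = 10.7 J/K

Energy balance: T_f = (m₁c₁T₁ + m₂c₂T₂)/(m₁c₁ + m₂c₂) = 675.42 K.
ΔS₁ = m₁c₁ ln(T_f/T₁) = 454.736 × ln(675.42/729) = -34.72 J/K.
ΔS₂ = m₂c₂ ln(T_f/T₂) = 94.659 × ln(675.42/418) = 45.42 J/K.
ΔS_total = -34.72 + 45.42 = 10.7 J/K.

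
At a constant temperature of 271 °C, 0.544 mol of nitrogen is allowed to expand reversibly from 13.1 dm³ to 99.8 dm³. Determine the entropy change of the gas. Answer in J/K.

For an isothermal ideal gas ΔS_gas = nR ln(V₂/V₁) = 0.544 × 8.314 × ln(99.8/13.1) = 9.18 J/K.

ΔS_gas = 9.18 J/K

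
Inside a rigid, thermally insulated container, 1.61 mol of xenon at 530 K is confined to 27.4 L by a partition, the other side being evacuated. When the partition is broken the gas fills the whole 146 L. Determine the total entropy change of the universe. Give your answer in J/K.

ΔS_universe = 22.4 J/K

For an ideal gas in free expansion Q = 0 and W = 0, so T is unchanged.
Entropy is a state function; using a reversible isothermal path, ΔS_gas = nR ln(V₂/V₁) = 1.61 × 8.314 × ln(146/27.4) = 22.4 J/K.
The insulated surroundings exchange no heat, so ΔS_surr = 0 and ΔS_universe = ΔS_gas.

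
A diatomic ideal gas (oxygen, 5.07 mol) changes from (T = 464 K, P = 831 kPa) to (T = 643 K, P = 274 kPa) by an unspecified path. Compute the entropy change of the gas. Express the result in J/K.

ΔS = nC_p ln(T₂/T₁) − nR ln(P₂/P₁), with C_p = 7R/2 = 29.1 J mol⁻¹ K⁻¹ for a diatomic ideal gas.
ΔS = 5.07 × [29.1 × ln(643/464) − 8.314 × ln(274/831)] = 94.9 J/K.

ΔS = 94.9 J/K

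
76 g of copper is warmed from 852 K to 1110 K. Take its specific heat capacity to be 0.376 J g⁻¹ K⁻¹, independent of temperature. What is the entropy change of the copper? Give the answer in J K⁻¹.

ΔS = ∫dQ_rev/T = m c ln(T₂/T₁) = 76 × 0.376 × ln(1110/852) = 7.56 J/K.

ΔS = 7.56 J/K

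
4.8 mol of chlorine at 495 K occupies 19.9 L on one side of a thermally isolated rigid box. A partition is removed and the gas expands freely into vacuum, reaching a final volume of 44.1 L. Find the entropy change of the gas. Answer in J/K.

No heat is exchanged and no work is done, so the ideal-gas temperature stays constant.
Entropy is a state function; using a reversible isothermal path, ΔS_gas = nR ln(V₂/V₁) = 4.8 × 8.314 × ln(44.1/19.9) = 31.8 J/K.

ΔS_gas = 31.8 J/K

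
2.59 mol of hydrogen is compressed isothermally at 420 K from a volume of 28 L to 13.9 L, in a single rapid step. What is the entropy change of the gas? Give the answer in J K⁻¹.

ΔS_gas = -15.1 J/K

Entropy is a state function, so ΔS_gas depends only on the end states.
For an isothermal ideal gas ΔS_gas = nR ln(V₂/V₁) = 2.59 × 8.314 × ln(13.9/28) = -15.1 J/K.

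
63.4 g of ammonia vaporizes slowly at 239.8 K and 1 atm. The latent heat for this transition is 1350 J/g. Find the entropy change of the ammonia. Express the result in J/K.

ΔS = 357 J/K

Heat absorbed by the substance: Q = mL = 63.4 × 1350 = 85590 J.
At constant T, ΔS = Q_rev/T = 85590 / 239.8 = 357 J/K.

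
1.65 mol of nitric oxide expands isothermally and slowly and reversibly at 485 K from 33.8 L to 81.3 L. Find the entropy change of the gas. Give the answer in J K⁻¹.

ΔS_gas = 12 J/K

For an isothermal ideal gas ΔS_gas = nR ln(V₂/V₁) = 1.65 × 8.314 × ln(81.3/33.8) = 12 J/K.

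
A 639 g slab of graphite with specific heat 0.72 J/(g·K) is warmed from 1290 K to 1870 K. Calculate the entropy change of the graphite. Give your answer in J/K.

ΔS = 171 J/K

ΔS = ∫dQ_rev/T = m c ln(T₂/T₁) = 639 × 0.72 × ln(1870/1290) = 171 J/K.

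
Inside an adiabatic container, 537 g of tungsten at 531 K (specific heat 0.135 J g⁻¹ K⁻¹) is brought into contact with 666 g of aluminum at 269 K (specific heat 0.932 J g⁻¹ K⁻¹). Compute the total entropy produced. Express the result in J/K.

Energy balance: T_f = (m₁c₁T₁ + m₂c₂T₂)/(m₁c₁ + m₂c₂) = 296.4 K.
ΔS₁ = m₁c₁ ln(T_f/T₁) = 72.495 × ln(296.4/531) = -42.27 J/K.
ΔS₂ = m₂c₂ ln(T_f/T₂) = 620.712 × ln(296.4/269) = 60.21 J/K.
ΔS_total = -42.27 + 60.21 = 17.9 J/K.

ΔS_total = 17.9 J/K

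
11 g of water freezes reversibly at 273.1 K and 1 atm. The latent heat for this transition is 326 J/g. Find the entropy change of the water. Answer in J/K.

ΔS = -13.1 J/K

Heat released by the substance: Q = −mL = −11 × 326 = −3586 J.
At constant T, ΔS = Q_rev/T = −3586 / 273.1 = -13.1 J/K.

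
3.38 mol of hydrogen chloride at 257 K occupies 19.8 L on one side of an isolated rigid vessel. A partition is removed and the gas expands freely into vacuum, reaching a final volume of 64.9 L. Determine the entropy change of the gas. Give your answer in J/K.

ΔS_gas = 33.4 J/K

No heat is exchanged and no work is done, so the ideal-gas temperature stays constant.
Entropy is a state function; using a reversible isothermal path, ΔS_gas = nR ln(V₂/V₁) = 3.38 × 8.314 × ln(64.9/19.8) = 33.4 J/K.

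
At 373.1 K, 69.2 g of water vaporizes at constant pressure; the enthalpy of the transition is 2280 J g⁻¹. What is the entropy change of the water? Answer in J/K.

ΔS = 423 J/K

Heat absorbed by the substance: Q = mL = 69.2 × 2280 = 157776 J.
At constant T, ΔS = Q_rev/T = 157776 / 373.1 = 423 J/K.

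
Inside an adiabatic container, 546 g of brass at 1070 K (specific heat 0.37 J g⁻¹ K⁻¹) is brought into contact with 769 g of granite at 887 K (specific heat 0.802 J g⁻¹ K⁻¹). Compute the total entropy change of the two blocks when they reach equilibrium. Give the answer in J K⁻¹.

ΔS_total = 2.76 J/K

Energy balance: T_f = (m₁c₁T₁ + m₂c₂T₂)/(m₁c₁ + m₂c₂) = 932.15 K.
ΔS₁ = m₁c₁ ln(T_f/T₁) = 202.02 × ln(932.15/1070) = -27.86 J/K.
ΔS₂ = m₂c₂ ln(T_f/T₂) = 616.738 × ln(932.15/887) = 30.62 J/K.
ΔS_total = -27.86 + 30.62 = 2.76 J/K.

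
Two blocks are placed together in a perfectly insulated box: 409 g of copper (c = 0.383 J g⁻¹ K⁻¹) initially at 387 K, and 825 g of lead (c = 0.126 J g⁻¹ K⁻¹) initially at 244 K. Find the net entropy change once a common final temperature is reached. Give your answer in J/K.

Energy balance: T_f = (m₁c₁T₁ + m₂c₂T₂)/(m₁c₁ + m₂c₂) = 329.96 K.
ΔS₁ = m₁c₁ ln(T_f/T₁) = 156.647 × ln(329.96/387) = -24.98 J/K.
ΔS₂ = m₂c₂ ln(T_f/T₂) = 103.95 × ln(329.96/244) = 31.37 J/K.
ΔS_total = -24.98 + 31.37 = 6.39 J/K.

ΔS_total = 6.39 J/K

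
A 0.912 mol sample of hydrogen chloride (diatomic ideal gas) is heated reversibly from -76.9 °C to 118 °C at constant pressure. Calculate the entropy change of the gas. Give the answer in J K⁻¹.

ΔS = 18.3 J/K

In kelvin: T₁ = 196.25 K, T₂ = 391.15 K. At constant pressure, ΔS = nC_p ln(T₂/T₁) with C_p = 7R/2 = 29.1 J mol⁻¹ K⁻¹.
ΔS = 0.912 × 29.1 × ln(391.15/196.25) = 18.3 J/K.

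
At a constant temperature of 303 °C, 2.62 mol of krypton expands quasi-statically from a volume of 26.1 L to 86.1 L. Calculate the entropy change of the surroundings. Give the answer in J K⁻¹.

ΔS_surr = -26 J/K

For an isothermal ideal gas ΔS_gas = nR ln(V₂/V₁) = 2.62 × 8.314 × ln(86.1/26.1) = 26 J/K.
The process is reversible, so ΔS_surr = −ΔS_gas = -26 J/K and ΔS_universe = 0.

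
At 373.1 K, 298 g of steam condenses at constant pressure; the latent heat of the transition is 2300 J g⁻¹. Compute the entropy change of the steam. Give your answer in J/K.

Heat released by the substance: Q = −mL = −298 × 2300 = −685400 J.
At constant T, ΔS = Q_rev/T = −685400 / 373.1 = -1840 J/K.

ΔS = -1840 J/K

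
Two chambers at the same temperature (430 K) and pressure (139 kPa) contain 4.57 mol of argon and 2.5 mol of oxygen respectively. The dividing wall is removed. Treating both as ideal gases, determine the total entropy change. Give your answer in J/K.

Mole fractions: x_A = 4.57/7.07 = 0.646, x_B = 0.354.
ΔS_mix = −R(n_A ln x_A + n_B ln x_B) = −8.314 × (4.57 ln 0.646 + 2.5 ln 0.354) = 38.2 J/K.

ΔS_mix = 38.2 J/K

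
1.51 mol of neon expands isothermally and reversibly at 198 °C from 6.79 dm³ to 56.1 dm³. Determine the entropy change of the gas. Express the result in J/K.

ΔS_gas = 26.5 J/K

For an isothermal ideal gas ΔS_gas = nR ln(V₂/V₁) = 1.51 × 8.314 × ln(56.1/6.79) = 26.5 J/K.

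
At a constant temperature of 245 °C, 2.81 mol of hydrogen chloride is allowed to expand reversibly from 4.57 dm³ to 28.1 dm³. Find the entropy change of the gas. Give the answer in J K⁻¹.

For an isothermal ideal gas ΔS_gas = nR ln(V₂/V₁) = 2.81 × 8.314 × ln(28.1/4.57) = 42.4 J/K.

ΔS_gas = 42.4 J/K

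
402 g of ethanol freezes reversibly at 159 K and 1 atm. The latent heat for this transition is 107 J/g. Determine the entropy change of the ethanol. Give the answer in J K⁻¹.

ΔS = -271 J/K

Heat released by the substance: Q = −mL = −402 × 107 = −43014 J.
At constant T, ΔS = Q_rev/T = −43014 / 159 = -271 J/K.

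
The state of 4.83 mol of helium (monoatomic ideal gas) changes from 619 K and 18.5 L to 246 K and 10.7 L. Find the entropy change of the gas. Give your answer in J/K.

Entropy is a state function: ΔS = nC_V ln(T₂/T₁) + nR ln(V₂/V₁), with C_V = 3R/2 = 12.47 J mol⁻¹ K⁻¹ for a monoatomic ideal gas.
ΔS = 4.83 × [12.47 × ln(246/619) + 8.314 × ln(10.7/18.5)] = -77.6 J/K.

ΔS = -77.6 J/K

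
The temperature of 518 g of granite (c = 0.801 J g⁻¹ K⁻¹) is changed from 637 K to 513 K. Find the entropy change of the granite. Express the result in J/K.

ΔS = -89.8 J/K

ΔS = ∫dQ_rev/T = m c ln(T₂/T₁) = 518 × 0.801 × ln(513/637) = -89.8 J/K.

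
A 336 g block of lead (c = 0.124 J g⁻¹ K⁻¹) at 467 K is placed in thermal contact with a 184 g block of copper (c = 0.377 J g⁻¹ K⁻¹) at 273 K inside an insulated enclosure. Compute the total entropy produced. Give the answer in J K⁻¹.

ΔS_total = 3.88 J/K

Energy balance: T_f = (m₁c₁T₁ + m₂c₂T₂)/(m₁c₁ + m₂c₂) = 345.8 K.
ΔS₁ = m₁c₁ ln(T_f/T₁) = 41.664 × ln(345.8/467) = -12.52 J/K.
ΔS₂ = m₂c₂ ln(T_f/T₂) = 69.368 × ln(345.8/273) = 16.4 J/K.
ΔS_total = -12.52 + 16.4 = 3.88 J/K.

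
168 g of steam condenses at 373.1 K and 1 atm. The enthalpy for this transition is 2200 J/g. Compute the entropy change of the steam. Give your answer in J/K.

ΔS = -991 J/K

Heat released by the substance: Q = −mL = −168 × 2200 = −369600 J.
At constant T, ΔS = Q_rev/T = −369600 / 373.1 = -991 J/K.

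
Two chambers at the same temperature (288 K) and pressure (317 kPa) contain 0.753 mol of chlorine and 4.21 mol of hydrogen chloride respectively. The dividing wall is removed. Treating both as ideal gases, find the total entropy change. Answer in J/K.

Mole fractions: x_A = 0.753/4.96 = 0.152, x_B = 0.848.
ΔS_mix = −R(n_A ln x_A + n_B ln x_B) = −8.314 × (0.753 ln 0.152 + 4.21 ln 0.848) = 17.6 J/K.

ΔS_mix = 17.6 J/K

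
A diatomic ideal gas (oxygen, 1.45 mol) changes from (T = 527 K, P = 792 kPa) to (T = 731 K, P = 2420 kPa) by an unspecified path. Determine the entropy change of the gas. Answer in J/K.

ΔS = 0.341 J/K

ΔS = nC_p ln(T₂/T₁) − nR ln(P₂/P₁), with C_p = 7R/2 = 29.1 J mol⁻¹ K⁻¹ for a diatomic ideal gas.
ΔS = 1.45 × [29.1 × ln(731/527) − 8.314 × ln(2420/792)] = 0.341 J/K.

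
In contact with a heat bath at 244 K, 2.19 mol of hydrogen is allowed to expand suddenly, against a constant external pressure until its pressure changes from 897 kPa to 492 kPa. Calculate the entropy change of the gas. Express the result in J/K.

Entropy is a state function, so ΔS_gas depends only on the end states.
For an isothermal ideal gas ΔS_gas = nR ln(P₁/P₂) = 2.19 × 8.314 × ln(897/492) = 10.9 J/K.

ΔS_gas = 10.9 J/K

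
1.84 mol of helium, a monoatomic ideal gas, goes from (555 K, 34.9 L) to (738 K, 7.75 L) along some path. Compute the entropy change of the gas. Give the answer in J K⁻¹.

ΔS = -16.5 J/K

Entropy is a state function: ΔS = nC_V ln(T₂/T₁) + nR ln(V₂/V₁), with C_V = 3R/2 = 12.47 J mol⁻¹ K⁻¹ for a monoatomic ideal gas.
ΔS = 1.84 × [12.47 × ln(738/555) + 8.314 × ln(7.75/34.9)] = -16.5 J/K.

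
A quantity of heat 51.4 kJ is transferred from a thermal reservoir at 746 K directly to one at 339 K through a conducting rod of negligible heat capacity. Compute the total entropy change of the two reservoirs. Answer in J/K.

ΔS_hot = −Q/T_H = −51400/746 = -68.9 J/K and ΔS_cold = +Q/T_C = 51400/339 = 151.6 J/K.
ΔS_total = -68.9 + 151.6 = 82.7 J/K, positive as the second law requires.

ΔS_total = 82.7 J/K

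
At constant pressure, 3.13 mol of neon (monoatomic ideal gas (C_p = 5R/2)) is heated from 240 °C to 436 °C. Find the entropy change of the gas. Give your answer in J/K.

In kelvin: T₁ = 513.15 K, T₂ = 709.15 K. At constant pressure, ΔS = nC_p ln(T₂/T₁) with C_p = 5R/2 = 20.79 J mol⁻¹ K⁻¹.
ΔS = 3.13 × 20.79 × ln(709.15/513.15) = 21 J/K.

ΔS = 21 J/K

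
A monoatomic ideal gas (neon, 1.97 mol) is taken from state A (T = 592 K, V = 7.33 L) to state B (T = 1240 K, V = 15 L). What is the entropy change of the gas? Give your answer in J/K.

ΔS = 29.9 J/K

Entropy is a state function: ΔS = nC_V ln(T₂/T₁) + nR ln(V₂/V₁), with C_V = 3R/2 = 12.47 J mol⁻¹ K⁻¹ for a monoatomic ideal gas.
ΔS = 1.97 × [12.47 × ln(1240/592) + 8.314 × ln(15/7.33)] = 29.9 J/K.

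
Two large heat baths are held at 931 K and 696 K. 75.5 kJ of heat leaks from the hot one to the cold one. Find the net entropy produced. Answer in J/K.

ΔS_total = 27.4 J/K

ΔS_hot = −Q/T_H = −75500/931 = -81.1 J/K and ΔS_cold = +Q/T_C = 75500/696 = 108.5 J/K.
ΔS_total = -81.1 + 108.5 = 27.4 J/K, positive as the second law requires.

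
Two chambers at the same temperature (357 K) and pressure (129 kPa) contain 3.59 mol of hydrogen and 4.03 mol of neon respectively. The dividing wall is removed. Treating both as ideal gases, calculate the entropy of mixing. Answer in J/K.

Mole fractions: x_A = 3.59/7.62 = 0.471, x_B = 0.529.
ΔS_mix = −R(n_A ln x_A + n_B ln x_B) = −8.314 × (3.59 ln 0.471 + 4.03 ln 0.529) = 43.8 J/K.

ΔS_mix = 43.8 J/K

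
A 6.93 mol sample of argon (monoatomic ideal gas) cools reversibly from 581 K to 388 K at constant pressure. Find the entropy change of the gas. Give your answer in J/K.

At constant pressure, ΔS = nC_p ln(T₂/T₁) with C_p = 5R/2 = 20.79 J mol⁻¹ K⁻¹.
ΔS = 6.93 × 20.79 × ln(388/581) = -58.2 J/K.

ΔS = -58.2 J/K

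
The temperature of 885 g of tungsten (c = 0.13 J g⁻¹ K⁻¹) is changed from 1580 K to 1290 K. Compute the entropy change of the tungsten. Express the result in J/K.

ΔS = -23.3 J/K

ΔS = ∫dQ_rev/T = m c ln(T₂/T₁) = 885 × 0.13 × ln(1290/1580) = -23.3 J/K.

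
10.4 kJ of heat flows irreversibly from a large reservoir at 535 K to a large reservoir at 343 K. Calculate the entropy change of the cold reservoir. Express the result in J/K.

ΔS_cold = 30.3 J/K

The cold reservoir gains heat Q, so ΔS_cold = +Q/T_C = 10400/343 = 30.3 J/K.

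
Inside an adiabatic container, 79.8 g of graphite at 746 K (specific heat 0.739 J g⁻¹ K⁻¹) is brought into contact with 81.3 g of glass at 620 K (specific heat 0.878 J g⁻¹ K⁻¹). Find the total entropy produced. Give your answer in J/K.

Energy balance: T_f = (m₁c₁T₁ + m₂c₂T₂)/(m₁c₁ + m₂c₂) = 677 K.
ΔS₁ = m₁c₁ ln(T_f/T₁) = 58.9722 × ln(677/746) = -5.723 J/K.
ΔS₂ = m₂c₂ ln(T_f/T₂) = 71.3814 × ln(677/620) = 6.278 J/K.
ΔS_total = -5.723 + 6.278 = 0.555 J/K.

ΔS_total = 0.555 J/K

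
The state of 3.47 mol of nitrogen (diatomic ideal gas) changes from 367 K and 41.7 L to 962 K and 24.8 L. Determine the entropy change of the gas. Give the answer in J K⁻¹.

Entropy is a state function: ΔS = nC_V ln(T₂/T₁) + nR ln(V₂/V₁), with C_V = 5R/2 = 20.79 J mol⁻¹ K⁻¹ for a diatomic ideal gas.
ΔS = 3.47 × [20.79 × ln(962/367) + 8.314 × ln(24.8/41.7)] = 54.5 J/K.

ΔS = 54.5 J/K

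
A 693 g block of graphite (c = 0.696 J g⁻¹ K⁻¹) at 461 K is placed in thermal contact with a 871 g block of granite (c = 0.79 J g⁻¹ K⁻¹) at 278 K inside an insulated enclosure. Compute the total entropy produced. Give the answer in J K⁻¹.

ΔS_total = 37 J/K

Energy balance: T_f = (m₁c₁T₁ + m₂c₂T₂)/(m₁c₁ + m₂c₂) = 353.41 K.
ΔS₁ = m₁c₁ ln(T_f/T₁) = 482.328 × ln(353.41/461) = -128.2 J/K.
ΔS₂ = m₂c₂ ln(T_f/T₂) = 688.09 × ln(353.41/278) = 165.2 J/K.
ΔS_total = -128.2 + 165.2 = 37 J/K.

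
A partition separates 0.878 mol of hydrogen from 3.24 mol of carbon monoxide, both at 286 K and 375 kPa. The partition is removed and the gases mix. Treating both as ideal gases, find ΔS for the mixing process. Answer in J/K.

Mole fractions: x_A = 0.878/4.12 = 0.213, x_B = 0.787.
ΔS_mix = −R(n_A ln x_A + n_B ln x_B) = −8.314 × (0.878 ln 0.213 + 3.24 ln 0.787) = 17.7 J/K.

ΔS_mix = 17.7 J/K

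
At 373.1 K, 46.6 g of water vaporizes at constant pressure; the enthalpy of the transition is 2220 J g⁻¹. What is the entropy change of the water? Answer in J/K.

ΔS = 277 J/K

Heat absorbed by the substance: Q = mL = 46.6 × 2220 = 103452 J.
At constant T, ΔS = Q_rev/T = 103452 / 373.1 = 277 J/K.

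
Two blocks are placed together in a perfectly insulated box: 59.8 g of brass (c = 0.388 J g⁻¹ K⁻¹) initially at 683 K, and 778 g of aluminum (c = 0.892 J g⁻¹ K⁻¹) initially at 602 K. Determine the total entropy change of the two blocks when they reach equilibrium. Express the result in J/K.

Energy balance: T_f = (m₁c₁T₁ + m₂c₂T₂)/(m₁c₁ + m₂c₂) = 604.62 K.
ΔS₁ = m₁c₁ ln(T_f/T₁) = 23.2024 × ln(604.62/683) = -2.828 J/K.
ΔS₂ = m₂c₂ ln(T_f/T₂) = 693.976 × ln(604.62/602) = 3.014 J/K.
ΔS_total = -2.828 + 3.014 = 0.186 J/K.

ΔS_total = 0.186 J/K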